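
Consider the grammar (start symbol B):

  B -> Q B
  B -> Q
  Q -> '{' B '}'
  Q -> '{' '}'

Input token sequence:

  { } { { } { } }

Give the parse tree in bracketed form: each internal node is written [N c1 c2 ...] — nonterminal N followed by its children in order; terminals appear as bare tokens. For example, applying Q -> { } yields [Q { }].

B
Q B
{ } B
{ } Q
{ } { B }
{ } { Q B }
{ } { { } B }
{ } { { } Q }
{ } { { } { } }

[B [Q { }] [B [Q { [B [Q { }] [B [Q { }]]] }]]]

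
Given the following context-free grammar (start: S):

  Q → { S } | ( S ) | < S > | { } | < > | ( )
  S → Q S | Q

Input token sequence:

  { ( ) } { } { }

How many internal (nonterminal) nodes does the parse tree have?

8

[S [Q { [S [Q ( )]] }] [S [Q { }] [S [Q { }]]]]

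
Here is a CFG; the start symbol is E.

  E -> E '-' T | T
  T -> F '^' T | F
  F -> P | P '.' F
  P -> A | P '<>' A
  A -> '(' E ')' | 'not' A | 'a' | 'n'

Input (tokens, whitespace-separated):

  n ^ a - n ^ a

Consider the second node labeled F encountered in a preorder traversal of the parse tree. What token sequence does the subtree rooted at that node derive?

[E [E [T [F [P [A n]]] ^ [T [F [P [A a]]]]]] - [T [F [P [A n]]] ^ [T [F [P [A a]]]]]]

a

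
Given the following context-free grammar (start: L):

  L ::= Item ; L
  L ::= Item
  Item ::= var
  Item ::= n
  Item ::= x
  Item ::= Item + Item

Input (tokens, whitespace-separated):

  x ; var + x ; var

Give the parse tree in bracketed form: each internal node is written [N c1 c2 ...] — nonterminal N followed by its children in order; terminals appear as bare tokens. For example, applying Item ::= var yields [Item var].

[L [Item x] ; [L [Item [Item var] + [Item x]] ; [L [Item var]]]]

L
Item ; L
x ; L
x ; Item ; L
x ; Item + Item ; L
x ; var + Item ; L
x ; var + x ; L
x ; var + x ; Item
x ; var + x ; var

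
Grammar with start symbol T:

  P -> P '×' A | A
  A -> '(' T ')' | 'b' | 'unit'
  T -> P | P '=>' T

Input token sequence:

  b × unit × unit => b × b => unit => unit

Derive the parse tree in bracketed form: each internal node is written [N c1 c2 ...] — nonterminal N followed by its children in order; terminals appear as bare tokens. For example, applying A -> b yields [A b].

[T [P [P [P [A b]] × [A unit]] × [A unit]] => [T [P [P [A b]] × [A b]] => [T [P [A unit]] => [T [P [A unit]]]]]]

T
P => T
P × A => T
P × A × A => T
A × A × A => T
b × A × A => T
b × unit × A => T
b × unit × unit => T
b × unit × unit => P => T
b × unit × unit => P × A => T
b × unit × unit => A × A => T
b × unit × unit => b × A => T
b × unit × unit => b × b => T
b × unit × unit => b × b => P => T
b × unit × unit => b × b => A => T
b × unit × unit => b × b => unit => T
b × unit × unit => b × b => unit => P
b × unit × unit => b × b => unit => A
b × unit × unit => b × b => unit => unit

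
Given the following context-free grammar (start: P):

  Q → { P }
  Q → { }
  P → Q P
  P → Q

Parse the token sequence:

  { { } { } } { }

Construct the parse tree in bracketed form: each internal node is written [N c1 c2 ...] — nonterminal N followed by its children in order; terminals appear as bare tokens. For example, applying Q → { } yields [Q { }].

[P [Q { [P [Q { }] [P [Q { }]]] }] [P [Q { }]]]

P
Q P
{ P } P
{ Q P } P
{ { } P } P
{ { } Q } P
{ { } { } } P
{ { } { } } Q
{ { } { } } { }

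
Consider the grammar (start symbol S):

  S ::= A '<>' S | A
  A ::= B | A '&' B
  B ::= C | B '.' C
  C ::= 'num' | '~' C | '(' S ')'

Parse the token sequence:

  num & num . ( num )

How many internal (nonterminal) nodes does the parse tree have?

13

[S [A [A [B [C num]]] & [B [B [C num]] . [C ( [S [A [B [C num]]]] )]]]]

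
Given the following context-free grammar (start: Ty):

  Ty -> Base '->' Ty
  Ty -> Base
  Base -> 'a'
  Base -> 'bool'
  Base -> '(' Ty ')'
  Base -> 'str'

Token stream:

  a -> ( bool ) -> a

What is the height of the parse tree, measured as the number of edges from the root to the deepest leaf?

[Ty [Base a] -> [Ty [Base ( [Ty [Base bool]] )] -> [Ty [Base a]]]]

5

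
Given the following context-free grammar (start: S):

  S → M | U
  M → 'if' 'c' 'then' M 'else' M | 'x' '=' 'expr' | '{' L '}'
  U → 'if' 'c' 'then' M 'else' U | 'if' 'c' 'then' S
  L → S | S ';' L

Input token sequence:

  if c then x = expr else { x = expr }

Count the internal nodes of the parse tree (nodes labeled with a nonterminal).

[S [M if c then [M x = expr] else [M { [L [S [M x = expr]]] }]]]

7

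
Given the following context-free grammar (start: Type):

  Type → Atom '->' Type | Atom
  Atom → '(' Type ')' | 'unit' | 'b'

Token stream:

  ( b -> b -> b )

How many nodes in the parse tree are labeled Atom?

4

[Type [Atom ( [Type [Atom b] -> [Type [Atom b] -> [Type [Atom b]]]] )]]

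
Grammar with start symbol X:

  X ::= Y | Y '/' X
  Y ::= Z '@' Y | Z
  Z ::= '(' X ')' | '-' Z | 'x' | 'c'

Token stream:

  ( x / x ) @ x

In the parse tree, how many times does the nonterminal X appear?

3

[X [Y [Z ( [X [Y [Z x]] / [X [Y [Z x]]]] )] @ [Y [Z x]]]]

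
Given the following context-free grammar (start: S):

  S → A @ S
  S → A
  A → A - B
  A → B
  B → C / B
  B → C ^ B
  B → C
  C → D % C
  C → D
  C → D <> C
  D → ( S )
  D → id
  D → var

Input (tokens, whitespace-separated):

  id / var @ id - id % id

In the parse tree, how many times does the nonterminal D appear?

5

[S [A [B [C [D id]] / [B [C [D var]]]]] @ [S [A [A [B [C [D id]]]] - [B [C [D id] % [C [D id]]]]]]]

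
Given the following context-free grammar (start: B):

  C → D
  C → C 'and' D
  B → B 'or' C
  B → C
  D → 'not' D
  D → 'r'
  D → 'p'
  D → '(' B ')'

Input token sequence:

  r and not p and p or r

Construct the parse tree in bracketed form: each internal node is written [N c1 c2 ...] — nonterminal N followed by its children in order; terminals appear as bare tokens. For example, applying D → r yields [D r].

[B [B [C [C [C [D r]] and [D not [D p]]] and [D p]]] or [C [D r]]]

B
B or C
C or C
C and D or C
C and D and D or C
D and D and D or C
r and D and D or C
r and not D and D or C
r and not p and D or C
r and not p and p or C
r and not p and p or D
r and not p and p or r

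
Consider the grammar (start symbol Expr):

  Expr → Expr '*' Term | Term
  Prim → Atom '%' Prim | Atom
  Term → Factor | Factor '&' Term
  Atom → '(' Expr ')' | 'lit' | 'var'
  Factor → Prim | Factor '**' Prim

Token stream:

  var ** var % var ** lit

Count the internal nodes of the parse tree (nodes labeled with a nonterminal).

[Expr [Term [Factor [Factor [Factor [Prim [Atom var]]] ** [Prim [Atom var] % [Prim [Atom var]]]] ** [Prim [Atom lit]]]]]

13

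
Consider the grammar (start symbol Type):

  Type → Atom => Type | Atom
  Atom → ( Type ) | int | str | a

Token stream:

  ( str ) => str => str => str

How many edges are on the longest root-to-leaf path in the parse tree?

[Type [Atom ( [Type [Atom str]] )] => [Type [Atom str] => [Type [Atom str] => [Type [Atom str]]]]]

5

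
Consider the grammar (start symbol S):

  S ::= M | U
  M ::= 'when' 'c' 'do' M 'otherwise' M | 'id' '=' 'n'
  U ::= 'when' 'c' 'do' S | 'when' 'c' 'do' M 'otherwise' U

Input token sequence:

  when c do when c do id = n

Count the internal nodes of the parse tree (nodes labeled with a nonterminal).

6

[S [U when c do [S [U when c do [S [M id = n]]]]]]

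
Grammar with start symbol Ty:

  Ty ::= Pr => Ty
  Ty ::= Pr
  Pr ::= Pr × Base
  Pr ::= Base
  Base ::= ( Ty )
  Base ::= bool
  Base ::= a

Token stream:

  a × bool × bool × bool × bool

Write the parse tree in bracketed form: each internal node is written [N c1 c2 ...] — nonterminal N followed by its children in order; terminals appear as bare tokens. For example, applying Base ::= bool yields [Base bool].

Ty
Pr
Pr × Base
Pr × Base × Base
Pr × Base × Base × Base
Pr × Base × Base × Base × Base
Base × Base × Base × Base × Base
a × Base × Base × Base × Base
a × bool × Base × Base × Base
a × bool × bool × Base × Base
a × bool × bool × bool × Base
a × bool × bool × bool × bool

[Ty [Pr [Pr [Pr [Pr [Pr [Base a]] × [Base bool]] × [Base bool]] × [Base bool]] × [Base bool]]]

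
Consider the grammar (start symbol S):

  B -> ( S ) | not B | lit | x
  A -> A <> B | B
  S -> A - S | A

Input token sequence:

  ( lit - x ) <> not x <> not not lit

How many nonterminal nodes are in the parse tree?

16

[S [A [A [A [B ( [S [A [B lit]] - [S [A [B x]]]] )]] <> [B not [B x]]] <> [B not [B not [B lit]]]]]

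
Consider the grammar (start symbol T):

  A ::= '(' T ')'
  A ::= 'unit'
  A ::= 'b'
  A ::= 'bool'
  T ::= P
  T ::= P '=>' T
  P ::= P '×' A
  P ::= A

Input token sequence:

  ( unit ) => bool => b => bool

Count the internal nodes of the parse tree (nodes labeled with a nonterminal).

[T [P [A ( [T [P [A unit]]] )]] => [T [P [A bool]] => [T [P [A b]] => [T [P [A bool]]]]]]

15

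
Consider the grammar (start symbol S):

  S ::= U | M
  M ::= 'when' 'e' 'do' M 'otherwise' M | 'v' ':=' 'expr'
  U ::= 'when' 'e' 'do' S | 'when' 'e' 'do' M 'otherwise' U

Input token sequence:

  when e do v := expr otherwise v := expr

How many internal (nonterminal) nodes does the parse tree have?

[S [M when e do [M v := expr] otherwise [M v := expr]]]

4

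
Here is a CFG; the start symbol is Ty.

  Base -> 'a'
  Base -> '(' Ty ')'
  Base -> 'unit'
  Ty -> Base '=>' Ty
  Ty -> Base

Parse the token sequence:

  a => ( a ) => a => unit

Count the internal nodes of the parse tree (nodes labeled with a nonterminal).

10

[Ty [Base a] => [Ty [Base ( [Ty [Base a]] )] => [Ty [Base a] => [Ty [Base unit]]]]]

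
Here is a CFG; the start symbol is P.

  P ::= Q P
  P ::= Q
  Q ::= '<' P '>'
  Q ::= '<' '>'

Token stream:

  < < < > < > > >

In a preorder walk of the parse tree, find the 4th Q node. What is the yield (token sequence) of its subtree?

< >

[P [Q < [P [Q < [P [Q < >] [P [Q < >]]] >]] >]]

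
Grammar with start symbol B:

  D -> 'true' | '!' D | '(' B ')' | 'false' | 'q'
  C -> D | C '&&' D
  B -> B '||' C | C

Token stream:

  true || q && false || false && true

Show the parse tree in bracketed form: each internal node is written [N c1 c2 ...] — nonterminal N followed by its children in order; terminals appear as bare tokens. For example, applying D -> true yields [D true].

[B [B [B [C [D true]]] || [C [C [D q]] && [D false]]] || [C [C [D false]] && [D true]]]

B
B || C
B || C || C
C || C || C
D || C || C
true || C || C
true || C && D || C
true || D && D || C
true || q && D || C
true || q && false || C
true || q && false || C && D
true || q && false || D && D
true || q && false || false && D
true || q && false || false && true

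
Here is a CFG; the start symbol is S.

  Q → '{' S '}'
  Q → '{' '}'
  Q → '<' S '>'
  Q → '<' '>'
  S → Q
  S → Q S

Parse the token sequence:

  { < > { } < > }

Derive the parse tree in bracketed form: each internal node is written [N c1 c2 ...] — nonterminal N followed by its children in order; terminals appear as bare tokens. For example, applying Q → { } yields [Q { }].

[S [Q { [S [Q < >] [S [Q { }] [S [Q < >]]]] }]]

S
Q
{ S }
{ Q S }
{ < > S }
{ < > Q S }
{ < > { } S }
{ < > { } Q }
{ < > { } < > }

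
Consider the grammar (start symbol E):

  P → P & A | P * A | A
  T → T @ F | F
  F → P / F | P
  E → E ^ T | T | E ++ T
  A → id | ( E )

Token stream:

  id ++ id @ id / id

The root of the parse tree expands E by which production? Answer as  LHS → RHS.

E → E ++ T

[E [E [T [F [P [A id]]]]] ++ [T [T [F [P [A id]]]] @ [F [P [A id]] / [F [P [A id]]]]]]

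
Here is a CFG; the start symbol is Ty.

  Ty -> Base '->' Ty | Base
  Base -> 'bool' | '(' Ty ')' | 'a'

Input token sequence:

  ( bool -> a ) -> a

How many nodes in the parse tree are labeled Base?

4

[Ty [Base ( [Ty [Base bool] -> [Ty [Base a]]] )] -> [Ty [Base a]]]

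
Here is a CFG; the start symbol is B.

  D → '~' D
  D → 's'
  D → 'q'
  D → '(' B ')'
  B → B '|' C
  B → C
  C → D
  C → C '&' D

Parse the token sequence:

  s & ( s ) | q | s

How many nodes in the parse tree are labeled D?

5

[B [B [B [C [C [D s]] & [D ( [B [C [D s]]] )]]] | [C [D q]]] | [C [D s]]]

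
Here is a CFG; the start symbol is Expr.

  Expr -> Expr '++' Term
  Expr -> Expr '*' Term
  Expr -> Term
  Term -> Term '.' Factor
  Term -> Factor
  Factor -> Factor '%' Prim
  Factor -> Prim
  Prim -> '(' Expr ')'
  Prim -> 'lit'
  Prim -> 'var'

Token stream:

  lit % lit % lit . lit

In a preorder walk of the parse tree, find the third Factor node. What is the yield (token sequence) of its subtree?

lit

[Expr [Term [Term [Factor [Factor [Factor [Prim lit]] % [Prim lit]] % [Prim lit]]] . [Factor [Prim lit]]]]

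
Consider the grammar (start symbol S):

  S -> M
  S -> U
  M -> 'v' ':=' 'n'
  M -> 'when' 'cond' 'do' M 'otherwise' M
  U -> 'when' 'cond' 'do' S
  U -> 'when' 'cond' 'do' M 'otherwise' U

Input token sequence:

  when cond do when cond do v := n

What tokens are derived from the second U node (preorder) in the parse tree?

[S [U when cond do [S [U when cond do [S [M v := n]]]]]]

when cond do v := n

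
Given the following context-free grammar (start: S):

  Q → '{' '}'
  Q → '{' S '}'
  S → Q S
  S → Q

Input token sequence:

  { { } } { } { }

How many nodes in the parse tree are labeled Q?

4

[S [Q { [S [Q { }]] }] [S [Q { }] [S [Q { }]]]]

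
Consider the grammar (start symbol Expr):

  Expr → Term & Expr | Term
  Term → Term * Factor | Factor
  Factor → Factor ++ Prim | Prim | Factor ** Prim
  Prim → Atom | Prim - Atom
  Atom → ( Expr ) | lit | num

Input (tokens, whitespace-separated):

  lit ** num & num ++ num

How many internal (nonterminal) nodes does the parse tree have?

16

[Expr [Term [Factor [Factor [Prim [Atom lit]]] ** [Prim [Atom num]]]] & [Expr [Term [Factor [Factor [Prim [Atom num]]] ++ [Prim [Atom num]]]]]]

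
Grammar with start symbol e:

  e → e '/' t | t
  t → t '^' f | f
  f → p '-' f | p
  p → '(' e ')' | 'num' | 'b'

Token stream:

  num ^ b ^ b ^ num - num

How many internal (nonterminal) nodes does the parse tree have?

15

[e [t [t [t [t [f [p num]]] ^ [f [p b]]] ^ [f [p b]]] ^ [f [p num] - [f [p num]]]]]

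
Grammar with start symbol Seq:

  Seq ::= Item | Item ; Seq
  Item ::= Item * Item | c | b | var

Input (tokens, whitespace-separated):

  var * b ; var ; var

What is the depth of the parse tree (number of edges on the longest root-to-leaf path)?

4

[Seq [Item [Item var] * [Item b]] ; [Seq [Item var] ; [Seq [Item var]]]]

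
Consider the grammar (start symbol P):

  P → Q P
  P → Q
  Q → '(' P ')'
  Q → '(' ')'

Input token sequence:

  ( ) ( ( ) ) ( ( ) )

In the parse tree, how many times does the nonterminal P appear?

[P [Q ( )] [P [Q ( [P [Q ( )]] )] [P [Q ( [P [Q ( )]] )]]]]

5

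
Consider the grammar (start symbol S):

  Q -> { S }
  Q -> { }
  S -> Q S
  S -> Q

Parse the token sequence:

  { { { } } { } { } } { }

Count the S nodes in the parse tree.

6

[S [Q { [S [Q { [S [Q { }]] }] [S [Q { }] [S [Q { }]]]] }] [S [Q { }]]]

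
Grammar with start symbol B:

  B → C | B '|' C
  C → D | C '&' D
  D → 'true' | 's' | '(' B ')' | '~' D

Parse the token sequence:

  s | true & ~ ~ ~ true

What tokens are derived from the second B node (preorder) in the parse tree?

s

[B [B [C [D s]]] | [C [C [D true]] & [D ~ [D ~ [D ~ [D true]]]]]]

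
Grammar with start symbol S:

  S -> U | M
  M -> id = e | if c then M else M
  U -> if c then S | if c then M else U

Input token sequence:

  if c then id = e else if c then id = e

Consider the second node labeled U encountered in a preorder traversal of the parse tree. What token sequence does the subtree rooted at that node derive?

if c then id = e

[S [U if c then [M id = e] else [U if c then [S [M id = e]]]]]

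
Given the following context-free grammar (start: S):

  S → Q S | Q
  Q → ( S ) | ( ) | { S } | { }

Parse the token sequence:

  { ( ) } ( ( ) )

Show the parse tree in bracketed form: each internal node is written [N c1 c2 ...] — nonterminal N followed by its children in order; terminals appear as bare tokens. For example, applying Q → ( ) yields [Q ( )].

[S [Q { [S [Q ( )]] }] [S [Q ( [S [Q ( )]] )]]]

S
Q S
{ S } S
{ Q } S
{ ( ) } S
{ ( ) } Q
{ ( ) } ( S )
{ ( ) } ( Q )
{ ( ) } ( ( ) )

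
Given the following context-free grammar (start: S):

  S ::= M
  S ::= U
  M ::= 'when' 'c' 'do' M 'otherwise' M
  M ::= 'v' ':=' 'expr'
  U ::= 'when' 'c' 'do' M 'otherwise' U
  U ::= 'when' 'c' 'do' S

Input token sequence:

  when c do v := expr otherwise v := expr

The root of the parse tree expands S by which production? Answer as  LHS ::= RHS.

S ::= M

[S [M when c do [M v := expr] otherwise [M v := expr]]]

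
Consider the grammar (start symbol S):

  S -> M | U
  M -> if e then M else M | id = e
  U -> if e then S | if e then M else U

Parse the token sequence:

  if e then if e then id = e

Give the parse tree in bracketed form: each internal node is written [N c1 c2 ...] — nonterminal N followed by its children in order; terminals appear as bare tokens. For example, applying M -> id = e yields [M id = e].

S
U
if e then S
if e then U
if e then if e then S
if e then if e then M
if e then if e then id = e

[S [U if e then [S [U if e then [S [M id = e]]]]]]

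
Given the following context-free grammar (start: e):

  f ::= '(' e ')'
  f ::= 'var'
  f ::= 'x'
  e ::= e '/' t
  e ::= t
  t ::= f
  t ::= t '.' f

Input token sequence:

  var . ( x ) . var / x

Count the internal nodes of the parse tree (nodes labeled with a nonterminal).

13

[e [e [t [t [t [f var]] . [f ( [e [t [f x]]] )]] . [f var]]] / [t [f x]]]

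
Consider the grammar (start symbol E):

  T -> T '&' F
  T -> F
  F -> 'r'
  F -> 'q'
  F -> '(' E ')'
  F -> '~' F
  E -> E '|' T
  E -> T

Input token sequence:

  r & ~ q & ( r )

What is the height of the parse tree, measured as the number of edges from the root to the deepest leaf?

[E [T [T [T [F r]] & [F ~ [F q]]] & [F ( [E [T [F r]]] )]]]

6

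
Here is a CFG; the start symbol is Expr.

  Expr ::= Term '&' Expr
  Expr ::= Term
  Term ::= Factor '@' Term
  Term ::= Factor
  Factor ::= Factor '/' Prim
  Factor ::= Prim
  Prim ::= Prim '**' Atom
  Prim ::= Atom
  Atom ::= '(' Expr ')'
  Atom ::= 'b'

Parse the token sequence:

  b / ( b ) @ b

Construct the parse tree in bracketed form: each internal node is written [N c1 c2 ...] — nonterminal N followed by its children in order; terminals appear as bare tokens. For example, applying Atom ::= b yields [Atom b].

Expr
Term
Factor @ Term
Factor / Prim @ Term
Prim / Prim @ Term
Atom / Prim @ Term
b / Prim @ Term
b / Atom @ Term
b / ( Expr ) @ Term
b / ( Term ) @ Term
b / ( Factor ) @ Term
b / ( Prim ) @ Term
b / ( Atom ) @ Term
b / ( b ) @ Term
b / ( b ) @ Factor
b / ( b ) @ Prim
b / ( b ) @ Atom
b / ( b ) @ b

[Expr [Term [Factor [Factor [Prim [Atom b]]] / [Prim [Atom ( [Expr [Term [Factor [Prim [Atom b]]]]] )]]] @ [Term [Factor [Prim [Atom b]]]]]]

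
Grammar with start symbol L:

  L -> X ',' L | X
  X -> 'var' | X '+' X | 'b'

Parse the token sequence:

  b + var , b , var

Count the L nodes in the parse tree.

3

[L [X [X b] + [X var]] , [L [X b] , [L [X var]]]]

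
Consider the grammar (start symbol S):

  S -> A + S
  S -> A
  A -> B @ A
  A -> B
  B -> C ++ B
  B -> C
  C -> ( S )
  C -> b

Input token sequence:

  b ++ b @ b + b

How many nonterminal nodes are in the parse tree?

[S [A [B [C b] ++ [B [C b]]] @ [A [B [C b]]]] + [S [A [B [C b]]]]]

13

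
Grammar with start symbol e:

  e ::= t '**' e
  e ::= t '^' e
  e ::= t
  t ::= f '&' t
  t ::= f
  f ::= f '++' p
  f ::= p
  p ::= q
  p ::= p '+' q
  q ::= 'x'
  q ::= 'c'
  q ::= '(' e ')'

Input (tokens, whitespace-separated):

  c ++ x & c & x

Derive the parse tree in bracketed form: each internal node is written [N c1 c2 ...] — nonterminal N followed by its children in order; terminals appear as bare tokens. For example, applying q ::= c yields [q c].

[e [t [f [f [p [q c]]] ++ [p [q x]]] & [t [f [p [q c]]] & [t [f [p [q x]]]]]]]

e
t
f & t
f ++ p & t
p ++ p & t
q ++ p & t
c ++ p & t
c ++ q & t
c ++ x & t
c ++ x & f & t
c ++ x & p & t
c ++ x & q & t
c ++ x & c & t
c ++ x & c & f
c ++ x & c & p
c ++ x & c & q
c ++ x & c & x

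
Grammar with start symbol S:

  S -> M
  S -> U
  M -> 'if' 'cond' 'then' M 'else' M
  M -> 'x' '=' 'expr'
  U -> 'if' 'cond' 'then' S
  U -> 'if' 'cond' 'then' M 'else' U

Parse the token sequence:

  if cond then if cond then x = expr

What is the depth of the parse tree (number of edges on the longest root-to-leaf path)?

[S [U if cond then [S [U if cond then [S [M x = expr]]]]]]

6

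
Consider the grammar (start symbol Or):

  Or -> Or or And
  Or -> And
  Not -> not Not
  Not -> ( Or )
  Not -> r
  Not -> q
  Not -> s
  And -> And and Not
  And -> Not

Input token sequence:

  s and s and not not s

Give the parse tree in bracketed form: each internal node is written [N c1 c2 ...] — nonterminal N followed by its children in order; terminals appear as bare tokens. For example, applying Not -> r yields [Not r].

[Or [And [And [And [Not s]] and [Not s]] and [Not not [Not not [Not s]]]]]

Or
And
And and Not
And and Not and Not
Not and Not and Not
s and Not and Not
s and s and Not
s and s and not Not
s and s and not not Not
s and s and not not s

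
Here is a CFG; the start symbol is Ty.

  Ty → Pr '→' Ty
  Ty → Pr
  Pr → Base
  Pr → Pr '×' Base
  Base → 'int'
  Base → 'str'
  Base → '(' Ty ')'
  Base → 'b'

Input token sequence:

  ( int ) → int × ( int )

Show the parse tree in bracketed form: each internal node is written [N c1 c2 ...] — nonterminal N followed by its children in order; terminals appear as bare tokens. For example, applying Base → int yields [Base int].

Ty
Pr → Ty
Base → Ty
( Ty ) → Ty
( Pr ) → Ty
( Base ) → Ty
( int ) → Ty
( int ) → Pr
( int ) → Pr × Base
( int ) → Base × Base
( int ) → int × Base
( int ) → int × ( Ty )
( int ) → int × ( Pr )
( int ) → int × ( Base )
( int ) → int × ( int )

[Ty [Pr [Base ( [Ty [Pr [Base int]]] )]] → [Ty [Pr [Pr [Base int]] × [Base ( [Ty [Pr [Base int]]] )]]]]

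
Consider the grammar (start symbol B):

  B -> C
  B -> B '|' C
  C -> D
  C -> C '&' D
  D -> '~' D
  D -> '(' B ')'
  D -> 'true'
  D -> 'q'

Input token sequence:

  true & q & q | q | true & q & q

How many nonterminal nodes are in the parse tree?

17

[B [B [B [C [C [C [D true]] & [D q]] & [D q]]] | [C [D q]]] | [C [C [C [D true]] & [D q]] & [D q]]]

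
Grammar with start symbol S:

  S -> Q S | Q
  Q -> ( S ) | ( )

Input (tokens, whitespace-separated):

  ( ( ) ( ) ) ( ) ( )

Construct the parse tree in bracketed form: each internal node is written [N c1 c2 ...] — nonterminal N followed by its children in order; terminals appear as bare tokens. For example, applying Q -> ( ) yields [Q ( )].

[S [Q ( [S [Q ( )] [S [Q ( )]]] )] [S [Q ( )] [S [Q ( )]]]]

S
Q S
( S ) S
( Q S ) S
( ( ) S ) S
( ( ) Q ) S
( ( ) ( ) ) S
( ( ) ( ) ) Q S
( ( ) ( ) ) ( ) S
( ( ) ( ) ) ( ) Q
( ( ) ( ) ) ( ) ( )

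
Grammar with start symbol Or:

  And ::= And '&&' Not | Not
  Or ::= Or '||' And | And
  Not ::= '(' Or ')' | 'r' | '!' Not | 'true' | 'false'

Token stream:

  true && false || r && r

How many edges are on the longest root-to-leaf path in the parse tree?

5

[Or [Or [And [And [Not true]] && [Not false]]] || [And [And [Not r]] && [Not r]]]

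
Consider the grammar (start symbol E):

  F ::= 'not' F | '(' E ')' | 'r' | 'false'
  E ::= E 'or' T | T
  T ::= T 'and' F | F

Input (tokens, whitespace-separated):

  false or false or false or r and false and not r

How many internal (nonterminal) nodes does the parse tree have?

17

[E [E [E [E [T [F false]]] or [T [F false]]] or [T [F false]]] or [T [T [T [F r]] and [F false]] and [F not [F r]]]]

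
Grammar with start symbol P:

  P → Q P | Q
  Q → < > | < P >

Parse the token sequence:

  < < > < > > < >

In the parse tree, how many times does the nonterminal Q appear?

[P [Q < [P [Q < >] [P [Q < >]]] >] [P [Q < >]]]

4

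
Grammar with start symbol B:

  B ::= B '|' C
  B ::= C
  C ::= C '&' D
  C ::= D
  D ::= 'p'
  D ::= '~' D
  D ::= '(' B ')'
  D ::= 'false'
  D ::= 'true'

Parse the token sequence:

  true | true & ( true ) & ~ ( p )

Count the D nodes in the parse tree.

7

[B [B [C [D true]]] | [C [C [C [D true]] & [D ( [B [C [D true]]] )]] & [D ~ [D ( [B [C [D p]]] )]]]]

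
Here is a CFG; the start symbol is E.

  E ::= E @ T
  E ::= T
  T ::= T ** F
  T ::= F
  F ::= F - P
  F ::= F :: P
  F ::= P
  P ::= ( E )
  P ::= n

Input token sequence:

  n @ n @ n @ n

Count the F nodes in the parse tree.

[E [E [E [E [T [F [P n]]]] @ [T [F [P n]]]] @ [T [F [P n]]]] @ [T [F [P n]]]]

4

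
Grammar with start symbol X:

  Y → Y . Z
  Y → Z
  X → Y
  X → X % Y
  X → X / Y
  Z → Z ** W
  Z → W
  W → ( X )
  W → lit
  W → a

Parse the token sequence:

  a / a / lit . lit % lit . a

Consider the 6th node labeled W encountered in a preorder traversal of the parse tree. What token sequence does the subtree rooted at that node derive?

[X [X [X [X [Y [Z [W a]]]] / [Y [Z [W a]]]] / [Y [Y [Z [W lit]]] . [Z [W lit]]]] % [Y [Y [Z [W lit]]] . [Z [W a]]]]

a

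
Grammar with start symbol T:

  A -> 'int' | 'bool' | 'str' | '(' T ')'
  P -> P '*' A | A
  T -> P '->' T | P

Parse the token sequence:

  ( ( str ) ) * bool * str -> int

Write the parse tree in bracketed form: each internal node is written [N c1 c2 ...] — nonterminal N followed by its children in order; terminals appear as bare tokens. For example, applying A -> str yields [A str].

T
P -> T
P * A -> T
P * A * A -> T
A * A * A -> T
( T ) * A * A -> T
( P ) * A * A -> T
( A ) * A * A -> T
( ( T ) ) * A * A -> T
( ( P ) ) * A * A -> T
( ( A ) ) * A * A -> T
( ( str ) ) * A * A -> T
( ( str ) ) * bool * A -> T
( ( str ) ) * bool * str -> T
( ( str ) ) * bool * str -> P
( ( str ) ) * bool * str -> A
( ( str ) ) * bool * str -> int

[T [P [P [P [A ( [T [P [A ( [T [P [A str]]] )]]] )]] * [A bool]] * [A str]] -> [T [P [A int]]]]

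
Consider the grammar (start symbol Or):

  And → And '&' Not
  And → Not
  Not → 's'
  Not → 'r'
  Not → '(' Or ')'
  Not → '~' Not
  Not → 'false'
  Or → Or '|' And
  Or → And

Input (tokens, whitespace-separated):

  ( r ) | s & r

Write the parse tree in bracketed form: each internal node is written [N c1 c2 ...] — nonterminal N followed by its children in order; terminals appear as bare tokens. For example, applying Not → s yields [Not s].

[Or [Or [And [Not ( [Or [And [Not r]]] )]]] | [And [And [Not s]] & [Not r]]]

Or
Or | And
And | And
Not | And
( Or ) | And
( And ) | And
( Not ) | And
( r ) | And
( r ) | And & Not
( r ) | Not & Not
( r ) | s & Not
( r ) | s & r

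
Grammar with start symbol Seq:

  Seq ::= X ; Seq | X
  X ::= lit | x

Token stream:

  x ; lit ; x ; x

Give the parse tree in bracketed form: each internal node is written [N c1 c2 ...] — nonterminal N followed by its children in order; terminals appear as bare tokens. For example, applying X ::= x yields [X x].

[Seq [X x] ; [Seq [X lit] ; [Seq [X x] ; [Seq [X x]]]]]

Seq
X ; Seq
x ; Seq
x ; X ; Seq
x ; lit ; Seq
x ; lit ; X ; Seq
x ; lit ; x ; Seq
x ; lit ; x ; X
x ; lit ; x ; x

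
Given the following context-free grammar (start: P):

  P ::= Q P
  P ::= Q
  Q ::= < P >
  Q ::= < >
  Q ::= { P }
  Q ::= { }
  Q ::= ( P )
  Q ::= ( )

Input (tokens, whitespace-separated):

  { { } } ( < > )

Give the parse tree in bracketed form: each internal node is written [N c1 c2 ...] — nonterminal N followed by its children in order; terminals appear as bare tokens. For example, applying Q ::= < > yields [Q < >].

P
Q P
{ P } P
{ Q } P
{ { } } P
{ { } } Q
{ { } } ( P )
{ { } } ( Q )
{ { } } ( < > )

[P [Q { [P [Q { }]] }] [P [Q ( [P [Q < >]] )]]]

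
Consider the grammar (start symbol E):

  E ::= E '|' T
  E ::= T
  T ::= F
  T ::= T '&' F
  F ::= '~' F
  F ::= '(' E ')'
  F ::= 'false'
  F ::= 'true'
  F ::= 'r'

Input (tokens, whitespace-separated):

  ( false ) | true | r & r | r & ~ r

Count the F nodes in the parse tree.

8

[E [E [E [E [T [F ( [E [T [F false]]] )]]] | [T [F true]]] | [T [T [F r]] & [F r]]] | [T [T [F r]] & [F ~ [F r]]]]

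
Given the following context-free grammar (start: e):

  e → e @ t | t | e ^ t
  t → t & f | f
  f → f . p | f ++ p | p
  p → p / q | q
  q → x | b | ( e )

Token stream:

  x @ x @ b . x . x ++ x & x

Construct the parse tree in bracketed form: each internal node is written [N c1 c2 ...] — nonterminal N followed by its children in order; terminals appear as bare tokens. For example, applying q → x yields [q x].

[e [e [e [t [f [p [q x]]]]] @ [t [f [p [q x]]]]] @ [t [t [f [f [f [f [p [q b]]] . [p [q x]]] . [p [q x]]] ++ [p [q x]]]] & [f [p [q x]]]]]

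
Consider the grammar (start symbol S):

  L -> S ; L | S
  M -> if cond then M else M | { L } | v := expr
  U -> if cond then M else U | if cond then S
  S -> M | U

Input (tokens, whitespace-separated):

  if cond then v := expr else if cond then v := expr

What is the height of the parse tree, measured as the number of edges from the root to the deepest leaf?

5

[S [U if cond then [M v := expr] else [U if cond then [S [M v := expr]]]]]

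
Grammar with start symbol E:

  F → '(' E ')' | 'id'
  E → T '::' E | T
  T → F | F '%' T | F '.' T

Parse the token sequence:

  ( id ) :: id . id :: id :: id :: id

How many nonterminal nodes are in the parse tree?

20

[E [T [F ( [E [T [F id]]] )]] :: [E [T [F id] . [T [F id]]] :: [E [T [F id]] :: [E [T [F id]] :: [E [T [F id]]]]]]]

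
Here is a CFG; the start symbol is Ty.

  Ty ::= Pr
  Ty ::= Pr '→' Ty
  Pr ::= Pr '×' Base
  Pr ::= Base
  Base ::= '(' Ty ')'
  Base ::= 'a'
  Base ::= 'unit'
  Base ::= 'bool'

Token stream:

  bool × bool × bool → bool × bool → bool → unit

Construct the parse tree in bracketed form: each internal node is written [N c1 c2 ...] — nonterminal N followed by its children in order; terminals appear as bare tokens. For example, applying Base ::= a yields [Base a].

[Ty [Pr [Pr [Pr [Base bool]] × [Base bool]] × [Base bool]] → [Ty [Pr [Pr [Base bool]] × [Base bool]] → [Ty [Pr [Base bool]] → [Ty [Pr [Base unit]]]]]]

Ty
Pr → Ty
Pr × Base → Ty
Pr × Base × Base → Ty
Base × Base × Base → Ty
bool × Base × Base → Ty
bool × bool × Base → Ty
bool × bool × bool → Ty
bool × bool × bool → Pr → Ty
bool × bool × bool → Pr × Base → Ty
bool × bool × bool → Base × Base → Ty
bool × bool × bool → bool × Base → Ty
bool × bool × bool → bool × bool → Ty
bool × bool × bool → bool × bool → Pr → Ty
bool × bool × bool → bool × bool → Base → Ty
bool × bool × bool → bool × bool → bool → Ty
bool × bool × bool → bool × bool → bool → Pr
bool × bool × bool → bool × bool → bool → Base
bool × bool × bool → bool × bool → bool → unit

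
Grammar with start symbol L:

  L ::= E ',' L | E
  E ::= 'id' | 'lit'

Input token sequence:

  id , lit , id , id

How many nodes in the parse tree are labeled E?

4

[L [E id] , [L [E lit] , [L [E id] , [L [E id]]]]]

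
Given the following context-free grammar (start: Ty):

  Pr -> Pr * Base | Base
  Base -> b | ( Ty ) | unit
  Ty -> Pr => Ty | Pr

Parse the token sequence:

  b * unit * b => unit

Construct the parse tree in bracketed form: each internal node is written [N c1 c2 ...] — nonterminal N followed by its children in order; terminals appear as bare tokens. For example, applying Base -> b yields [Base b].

Ty
Pr => Ty
Pr * Base => Ty
Pr * Base * Base => Ty
Base * Base * Base => Ty
b * Base * Base => Ty
b * unit * Base => Ty
b * unit * b => Ty
b * unit * b => Pr
b * unit * b => Base
b * unit * b => unit

[Ty [Pr [Pr [Pr [Base b]] * [Base unit]] * [Base b]] => [Ty [Pr [Base unit]]]]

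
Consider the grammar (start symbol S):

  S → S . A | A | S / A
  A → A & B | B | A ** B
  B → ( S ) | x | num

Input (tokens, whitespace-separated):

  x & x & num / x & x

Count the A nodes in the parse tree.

[S [S [A [A [A [B x]] & [B x]] & [B num]]] / [A [A [B x]] & [B x]]]

5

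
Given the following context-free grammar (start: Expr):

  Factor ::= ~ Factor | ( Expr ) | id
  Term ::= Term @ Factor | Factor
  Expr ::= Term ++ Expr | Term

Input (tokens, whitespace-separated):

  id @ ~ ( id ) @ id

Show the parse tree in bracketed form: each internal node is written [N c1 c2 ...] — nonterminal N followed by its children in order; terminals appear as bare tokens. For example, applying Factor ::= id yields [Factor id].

[Expr [Term [Term [Term [Factor id]] @ [Factor ~ [Factor ( [Expr [Term [Factor id]]] )]]] @ [Factor id]]]

Expr
Term
Term @ Factor
Term @ Factor @ Factor
Factor @ Factor @ Factor
id @ Factor @ Factor
id @ ~ Factor @ Factor
id @ ~ ( Expr ) @ Factor
id @ ~ ( Term ) @ Factor
id @ ~ ( Factor ) @ Factor
id @ ~ ( id ) @ Factor
id @ ~ ( id ) @ id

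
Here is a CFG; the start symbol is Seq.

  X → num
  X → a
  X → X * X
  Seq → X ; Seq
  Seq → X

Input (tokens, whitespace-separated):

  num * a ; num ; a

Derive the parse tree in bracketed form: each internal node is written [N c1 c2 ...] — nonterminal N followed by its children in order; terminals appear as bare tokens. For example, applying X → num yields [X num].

[Seq [X [X num] * [X a]] ; [Seq [X num] ; [Seq [X a]]]]

Seq
X ; Seq
X * X ; Seq
num * X ; Seq
num * a ; Seq
num * a ; X ; Seq
num * a ; num ; Seq
num * a ; num ; X
num * a ; num ; a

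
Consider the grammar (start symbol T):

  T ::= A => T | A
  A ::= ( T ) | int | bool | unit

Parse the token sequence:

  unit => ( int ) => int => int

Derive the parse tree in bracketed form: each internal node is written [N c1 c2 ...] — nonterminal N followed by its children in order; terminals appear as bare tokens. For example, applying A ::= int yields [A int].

[T [A unit] => [T [A ( [T [A int]] )] => [T [A int] => [T [A int]]]]]

T
A => T
unit => T
unit => A => T
unit => ( T ) => T
unit => ( A ) => T
unit => ( int ) => T
unit => ( int ) => A => T
unit => ( int ) => int => T
unit => ( int ) => int => A
unit => ( int ) => int => int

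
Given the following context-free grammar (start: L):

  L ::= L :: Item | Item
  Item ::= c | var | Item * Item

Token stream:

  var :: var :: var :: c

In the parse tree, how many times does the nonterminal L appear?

[L [L [L [L [Item var]] :: [Item var]] :: [Item var]] :: [Item c]]

4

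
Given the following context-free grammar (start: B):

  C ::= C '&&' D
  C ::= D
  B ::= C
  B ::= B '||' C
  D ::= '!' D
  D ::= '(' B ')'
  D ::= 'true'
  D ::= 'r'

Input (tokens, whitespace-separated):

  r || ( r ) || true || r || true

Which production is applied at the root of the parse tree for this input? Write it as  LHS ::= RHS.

[B [B [B [B [B [C [D r]]] || [C [D ( [B [C [D r]]] )]]] || [C [D true]]] || [C [D r]]] || [C [D true]]]

B ::= B '||' C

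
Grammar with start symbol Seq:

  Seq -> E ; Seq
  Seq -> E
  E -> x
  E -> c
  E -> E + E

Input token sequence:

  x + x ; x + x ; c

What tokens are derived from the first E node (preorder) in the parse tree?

[Seq [E [E x] + [E x]] ; [Seq [E [E x] + [E x]] ; [Seq [E c]]]]

x + x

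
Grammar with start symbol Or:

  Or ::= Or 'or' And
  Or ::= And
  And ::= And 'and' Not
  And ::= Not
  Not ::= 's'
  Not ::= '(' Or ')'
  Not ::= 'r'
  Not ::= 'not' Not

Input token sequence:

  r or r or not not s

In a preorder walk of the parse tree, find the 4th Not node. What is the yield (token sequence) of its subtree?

not s

[Or [Or [Or [And [Not r]]] or [And [Not r]]] or [And [Not not [Not not [Not s]]]]]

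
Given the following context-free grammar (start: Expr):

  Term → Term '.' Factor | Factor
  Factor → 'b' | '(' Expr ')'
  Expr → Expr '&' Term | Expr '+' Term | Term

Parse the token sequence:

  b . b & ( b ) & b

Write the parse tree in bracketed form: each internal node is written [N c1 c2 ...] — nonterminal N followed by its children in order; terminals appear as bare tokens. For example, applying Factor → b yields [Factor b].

[Expr [Expr [Expr [Term [Term [Factor b]] . [Factor b]]] & [Term [Factor ( [Expr [Term [Factor b]]] )]]] & [Term [Factor b]]]

Expr
Expr & Term
Expr & Term & Term
Term & Term & Term
Term . Factor & Term & Term
Factor . Factor & Term & Term
b . Factor & Term & Term
b . b & Term & Term
b . b & Factor & Term
b . b & ( Expr ) & Term
b . b & ( Term ) & Term
b . b & ( Factor ) & Term
b . b & ( b ) & Term
b . b & ( b ) & Factor
b . b & ( b ) & b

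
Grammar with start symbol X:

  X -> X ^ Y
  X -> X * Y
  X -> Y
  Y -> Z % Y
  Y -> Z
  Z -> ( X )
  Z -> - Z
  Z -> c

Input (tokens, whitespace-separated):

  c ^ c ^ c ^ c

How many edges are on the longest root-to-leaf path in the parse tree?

[X [X [X [X [Y [Z c]]] ^ [Y [Z c]]] ^ [Y [Z c]]] ^ [Y [Z c]]]

6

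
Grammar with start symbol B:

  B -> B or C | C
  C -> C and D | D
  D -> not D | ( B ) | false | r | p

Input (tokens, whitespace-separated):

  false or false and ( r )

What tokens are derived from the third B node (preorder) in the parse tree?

[B [B [C [D false]]] or [C [C [D false]] and [D ( [B [C [D r]]] )]]]

r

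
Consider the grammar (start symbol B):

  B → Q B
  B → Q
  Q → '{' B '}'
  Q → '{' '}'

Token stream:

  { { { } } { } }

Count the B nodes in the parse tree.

4

[B [Q { [B [Q { [B [Q { }]] }] [B [Q { }]]] }]]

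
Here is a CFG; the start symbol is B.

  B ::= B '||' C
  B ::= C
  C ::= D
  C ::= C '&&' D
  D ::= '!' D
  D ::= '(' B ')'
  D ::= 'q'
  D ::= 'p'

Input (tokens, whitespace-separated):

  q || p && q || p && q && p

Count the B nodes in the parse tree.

3

[B [B [B [C [D q]]] || [C [C [D p]] && [D q]]] || [C [C [C [D p]] && [D q]] && [D p]]]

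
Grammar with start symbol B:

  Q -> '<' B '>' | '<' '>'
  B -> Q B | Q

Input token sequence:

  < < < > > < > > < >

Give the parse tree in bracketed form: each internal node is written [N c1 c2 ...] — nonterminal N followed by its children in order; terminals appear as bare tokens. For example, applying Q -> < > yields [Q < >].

B
Q B
< B > B
< Q B > B
< < B > B > B
< < Q > B > B
< < < > > B > B
< < < > > Q > B
< < < > > < > > B
< < < > > < > > Q
< < < > > < > > < >

[B [Q < [B [Q < [B [Q < >]] >] [B [Q < >]]] >] [B [Q < >]]]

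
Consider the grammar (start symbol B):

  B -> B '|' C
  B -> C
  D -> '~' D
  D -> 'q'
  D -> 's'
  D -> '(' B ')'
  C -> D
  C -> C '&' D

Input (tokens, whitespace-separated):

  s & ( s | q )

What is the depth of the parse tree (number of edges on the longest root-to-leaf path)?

[B [C [C [D s]] & [D ( [B [B [C [D s]]] | [C [D q]]] )]]]

7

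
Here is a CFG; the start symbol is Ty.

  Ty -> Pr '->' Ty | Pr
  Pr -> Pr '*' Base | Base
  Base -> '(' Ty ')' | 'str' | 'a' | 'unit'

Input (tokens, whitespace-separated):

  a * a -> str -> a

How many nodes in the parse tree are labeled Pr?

4

[Ty [Pr [Pr [Base a]] * [Base a]] -> [Ty [Pr [Base str]] -> [Ty [Pr [Base a]]]]]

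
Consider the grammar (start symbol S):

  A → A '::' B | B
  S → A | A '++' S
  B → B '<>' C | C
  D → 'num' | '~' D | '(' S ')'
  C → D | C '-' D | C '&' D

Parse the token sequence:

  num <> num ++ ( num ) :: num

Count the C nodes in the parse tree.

5

[S [A [B [B [C [D num]]] <> [C [D num]]]] ++ [S [A [A [B [C [D ( [S [A [B [C [D num]]]]] )]]]] :: [B [C [D num]]]]]]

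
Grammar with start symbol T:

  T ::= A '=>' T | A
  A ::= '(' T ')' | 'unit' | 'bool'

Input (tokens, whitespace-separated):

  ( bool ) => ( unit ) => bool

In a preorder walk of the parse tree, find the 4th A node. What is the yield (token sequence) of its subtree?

[T [A ( [T [A bool]] )] => [T [A ( [T [A unit]] )] => [T [A bool]]]]

unit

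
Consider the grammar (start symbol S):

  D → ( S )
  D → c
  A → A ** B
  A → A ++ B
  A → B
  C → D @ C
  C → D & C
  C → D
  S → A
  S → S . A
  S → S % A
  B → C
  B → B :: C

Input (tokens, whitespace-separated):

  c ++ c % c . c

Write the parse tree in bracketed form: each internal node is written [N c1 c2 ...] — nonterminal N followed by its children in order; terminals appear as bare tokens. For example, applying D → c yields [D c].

S
S . A
S % A . A
A % A . A
A ++ B % A . A
B ++ B % A . A
C ++ B % A . A
D ++ B % A . A
c ++ B % A . A
c ++ C % A . A
c ++ D % A . A
c ++ c % A . A
c ++ c % B . A
c ++ c % C . A
c ++ c % D . A
c ++ c % c . A
c ++ c % c . B
c ++ c % c . C
c ++ c % c . D
c ++ c % c . c

[S [S [S [A [A [B [C [D c]]]] ++ [B [C [D c]]]]] % [A [B [C [D c]]]]] . [A [B [C [D c]]]]]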